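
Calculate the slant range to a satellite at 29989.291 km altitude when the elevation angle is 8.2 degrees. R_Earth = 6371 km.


h = 29989.291 km, el = 8.2 deg
d = -R_E*sin(el) + sqrt((R_E*sin(el))^2 + 2*R_E*h + h^2)
d = -6371.0000*sin(0.143117) + sqrt((6371.0000*0.1426289)^2 + 2*6371.0000*29989.291 + 29989.291^2)
d = 34900.6232 km

34900.6232 km


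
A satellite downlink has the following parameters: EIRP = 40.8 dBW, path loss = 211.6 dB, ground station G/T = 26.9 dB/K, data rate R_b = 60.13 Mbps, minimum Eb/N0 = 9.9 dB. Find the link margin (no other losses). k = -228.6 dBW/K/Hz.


C/N0 = EIRP - FSPL + G/T - k = 40.8 - 211.6 + 26.9 - (-228.6)
C/N0 = 84.7000 dB-Hz
R_b = 60.13 Mbps = 6.013e+07 bps -> 10*log10(R_b) = 77.7909 dB-Hz
Eb/N0 = C/N0 - 10*log10(R_b) = 84.7000 - 77.7909 = 6.9091 dB
Margin = Eb/N0 - Eb/N0_req = 6.9091 - 9.9 = -2.9909 dB (negative margin: link does not close)

-2.9909 dB


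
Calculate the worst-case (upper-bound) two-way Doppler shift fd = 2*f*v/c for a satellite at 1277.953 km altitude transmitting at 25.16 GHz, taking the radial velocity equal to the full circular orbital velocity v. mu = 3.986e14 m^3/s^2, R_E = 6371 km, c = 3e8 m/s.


r = 7.648953e+06 m
v = sqrt(mu/r) = 7218.8439 m/s (worst-case radial velocity)
f = 25.16 GHz = 2.516e+10 Hz
fd = 2*f*v/c = 2*2.516e+10*7218.8439/3.0e+08
fd = 1.2108408e+06 Hz

1.2108e+06 Hz


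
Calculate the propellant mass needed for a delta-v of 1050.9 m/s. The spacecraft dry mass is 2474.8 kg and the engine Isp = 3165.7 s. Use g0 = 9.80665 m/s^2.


ve = Isp * g0 = 3165.7 * 9.80665 = 31044.911905 m/s
mass ratio = exp(dv/ve) = exp(1050.9/31044.911905) = 1.03443042
m_prop = m_dry * (mr - 1) = 2474.8 * (1.03443042 - 1)
m_prop = 85.2084 kg

85.2084 kg


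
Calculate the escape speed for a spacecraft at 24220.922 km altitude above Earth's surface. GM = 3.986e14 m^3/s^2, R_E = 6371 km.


r = 6371.0 + 24220.922 = 30591.9220 km = 3.0591922e+07 m
v_esc = sqrt(2*mu/r) = sqrt(2*3.986e14 / 3.0591922e+07)
v_esc = 5104.8180 m/s = 5.1048 km/s

5.1048 km/s


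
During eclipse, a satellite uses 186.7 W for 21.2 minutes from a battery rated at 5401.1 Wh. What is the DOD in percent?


E_used = P * t / 60 = 186.7 * 21.2 / 60 = 65.9673 Wh
DOD = E_used / E_total * 100 = 65.9673 / 5401.1 * 100
DOD = 1.2214 %

1.2214 %


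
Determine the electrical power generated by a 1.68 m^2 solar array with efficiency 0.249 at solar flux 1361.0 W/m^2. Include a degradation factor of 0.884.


P = area * eta * S * degradation
P = 1.68 * 0.249 * 1361.0 * 0.884
P = 503.2908 W

503.2908 W


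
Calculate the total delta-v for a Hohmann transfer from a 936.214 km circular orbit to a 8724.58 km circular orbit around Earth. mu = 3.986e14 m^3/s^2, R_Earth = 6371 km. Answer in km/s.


r1 = 7307.2140 km = 7.307214e+06 m
r2 = 15095.5800 km = 1.509558e+07 m
dv1 = sqrt(mu/r1)*(sqrt(2*r2/(r1+r2)) - 1) = 1188.2435 m/s
dv2 = sqrt(mu/r2)*(1 - sqrt(2*r1/(r1+r2))) = 988.2484 m/s
total dv = |dv1| + |dv2| = 1188.2435 + 988.2484 = 2176.4920 m/s = 2.1765 km/s

2.1765 km/s


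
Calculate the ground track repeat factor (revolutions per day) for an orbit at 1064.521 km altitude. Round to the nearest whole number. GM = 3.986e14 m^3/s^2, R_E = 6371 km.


r = 7.435521e+06 m
T = 2*pi*sqrt(r^3/mu) = 6380.8470 s = 106.3474 min
revs/day = 1440 / 106.3474 = 13.5405
Rounded: 14 revolutions per day

14 revolutions per day


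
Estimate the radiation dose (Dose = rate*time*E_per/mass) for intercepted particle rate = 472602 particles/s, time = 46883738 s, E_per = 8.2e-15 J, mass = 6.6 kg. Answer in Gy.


Total energy deposited = rate * time * E_per
  = 472602 * 46883738 * 8.2e-15 = 0.1816903 J
Dose = E_total / mass = 0.1816903 / 6.6
Dose = 0.02752883 Gy

0.0275 Gy


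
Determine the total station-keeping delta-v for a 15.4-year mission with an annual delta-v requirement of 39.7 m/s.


dV = rate * years = 39.7 * 15.4
dV = 611.3800 m/s

611.3800 m/s


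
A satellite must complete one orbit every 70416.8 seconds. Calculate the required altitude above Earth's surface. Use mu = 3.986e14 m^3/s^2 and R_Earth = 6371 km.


T = 70416.8 s
r = (mu*T^2/(4*pi^2))^(1/3) = (3.986e14 * 70416.8^2 / (4*pi^2))^(1/3)
r = 3.6856156e+07 m = 36856.1564 km
alt = r - R_E = 36856.1564 - 6371 = 30485.1564 km

30485.1564 km


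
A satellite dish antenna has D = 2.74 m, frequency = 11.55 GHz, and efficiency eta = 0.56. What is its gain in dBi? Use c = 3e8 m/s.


lambda = c/f = 3e8 / 1.155e+10 = 0.02597403 m
G = eta*(pi*D/lambda)^2 = 0.56*(pi*2.74/0.02597403)^2
G = 61504.9907 (linear)
G = 10*log10(61504.9907) = 47.8891 dBi

47.8891 dBi


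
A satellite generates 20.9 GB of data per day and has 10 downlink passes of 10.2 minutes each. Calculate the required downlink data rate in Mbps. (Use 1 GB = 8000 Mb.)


total contact time = 10 * 10.2 * 60 = 6120.0000 s
data = 20.9 GB = 167200.0000 Mb
rate = 167200.0000 / 6120.0000 = 27.3203 Mbps

27.3203 Mbps


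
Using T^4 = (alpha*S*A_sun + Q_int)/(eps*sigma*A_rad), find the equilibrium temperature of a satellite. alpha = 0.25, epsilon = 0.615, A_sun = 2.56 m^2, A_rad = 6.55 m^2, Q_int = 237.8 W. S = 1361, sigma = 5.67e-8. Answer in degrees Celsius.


Numerator = alpha*S*A_sun + Q_int = 0.25*1361*2.56 + 237.8 = 1108.8400 W
Denominator = eps*sigma*A_rad = 0.615*5.67e-8*6.55 = 2.2840178e-07 W/K^4
T^4 = 4.8547784e+09 K^4
T = 263.9626 K = -9.1874 C

-9.1874 degrees Celsius


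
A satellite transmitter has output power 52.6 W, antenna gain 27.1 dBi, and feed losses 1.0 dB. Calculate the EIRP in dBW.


Pt = 52.6 W = 17.2099 dBW
EIRP = Pt_dBW + Gt - losses = 17.2099 + 27.1 - 1.0 = 43.3099 dBW

43.3099 dBW


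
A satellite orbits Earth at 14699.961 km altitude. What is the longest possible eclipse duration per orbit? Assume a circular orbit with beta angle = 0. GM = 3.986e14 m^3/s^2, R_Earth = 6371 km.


r = 21070.9610 km
T = 507.3253 min
Eclipse fraction = arcsin(R_E/r)/pi = arcsin(6371.0000/21070.9610)/pi
= arcsin(0.3023593)/pi = 0.09777422
Eclipse duration = 0.09777422 * 507.3253 = 49.6033 min

49.6033 minutes


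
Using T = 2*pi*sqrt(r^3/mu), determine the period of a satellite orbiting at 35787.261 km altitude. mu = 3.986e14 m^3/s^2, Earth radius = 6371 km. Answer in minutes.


r = 42158.2610 km = 4.2158261e+07 m
T = 2*pi*sqrt(r^3/mu) = 2*pi*sqrt(7.4928677e+22 / 3.986e14)
T = 86146.0271 s = 1435.7671 min

1435.7671 minutes


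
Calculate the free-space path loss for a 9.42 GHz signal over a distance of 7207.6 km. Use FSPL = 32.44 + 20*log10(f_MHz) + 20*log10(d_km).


f = 9.42 GHz = 9420.0000 MHz
d = 7207.6 km
FSPL = 32.44 + 20*log10(9420.0000) + 20*log10(7207.6)
FSPL = 32.44 + 79.4810 + 77.1558
FSPL = 189.0768 dB

189.0768 dB


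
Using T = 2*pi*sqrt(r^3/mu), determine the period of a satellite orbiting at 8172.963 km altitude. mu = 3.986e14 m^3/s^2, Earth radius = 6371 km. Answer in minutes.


r = 14543.9630 km = 1.4543963e+07 m
T = 2*pi*sqrt(r^3/mu) = 2*pi*sqrt(3.0764388e+21 / 3.986e14)
T = 17455.6234 s = 290.9271 min

290.9271 minutes


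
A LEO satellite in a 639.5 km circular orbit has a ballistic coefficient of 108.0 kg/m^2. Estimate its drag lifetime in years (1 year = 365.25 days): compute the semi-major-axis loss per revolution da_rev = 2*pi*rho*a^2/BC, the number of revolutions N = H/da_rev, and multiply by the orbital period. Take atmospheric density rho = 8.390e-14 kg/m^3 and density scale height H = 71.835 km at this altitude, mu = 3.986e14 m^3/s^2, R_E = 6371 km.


a = R_E + alt = 7010.5000 km = 7.0105e+06 m
da_rev = 2*pi*rho*a^2/BC = 2*pi*8.390e-14*(7.0105e+06)^2/108.0 = 0.239892163 m per revolution
N = H/da_rev = 71835.0000 m / 0.239892163 m = 299447.0473 revolutions
P = 2*pi*sqrt(a^3/mu) = 5841.6390 s
lifetime = N*P = 299447.0473 * 5841.6390 = 1.7492615e+09 s = 20246.0826 days
years = 20246.0826 / 365.25 = 55.4308 years

55.4308 years


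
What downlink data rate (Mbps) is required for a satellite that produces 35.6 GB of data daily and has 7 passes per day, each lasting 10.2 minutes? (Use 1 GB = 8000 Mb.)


total contact time = 7 * 10.2 * 60 = 4284.0000 s
data = 35.6 GB = 284800.0000 Mb
rate = 284800.0000 / 4284.0000 = 66.4799 Mbps

66.4799 Mbps


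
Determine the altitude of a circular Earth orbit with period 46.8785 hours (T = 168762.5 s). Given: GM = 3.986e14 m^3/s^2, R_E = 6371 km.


T = 168762.5 s
r = (mu*T^2/(4*pi^2))^(1/3) = (3.986e14 * 168762.5^2 / (4*pi^2))^(1/3)
r = 6.6004947e+07 m = 66004.9469 km
alt = r - R_E = 66004.9469 - 6371 = 59633.9469 km

59633.9469 km


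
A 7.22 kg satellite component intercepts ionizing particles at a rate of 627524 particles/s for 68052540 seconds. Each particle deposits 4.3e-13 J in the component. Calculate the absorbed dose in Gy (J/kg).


Total energy deposited = rate * time * E_per
  = 627524 * 68052540 * 4.3e-13 = 18.3630 J
Dose = E_total / mass = 18.3630 / 7.22
Dose = 2.5433 Gy

2.5433 Gy


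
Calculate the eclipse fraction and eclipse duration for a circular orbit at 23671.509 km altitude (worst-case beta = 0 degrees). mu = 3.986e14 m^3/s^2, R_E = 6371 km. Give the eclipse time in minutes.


r = 30042.5090 km
T = 863.7027 min
Eclipse fraction = arcsin(R_E/r)/pi = arcsin(6371.0000/30042.5090)/pi
= arcsin(0.2120662)/pi = 0.06801924
Eclipse duration = 0.06801924 * 863.7027 = 58.7484 min

58.7484 minutes


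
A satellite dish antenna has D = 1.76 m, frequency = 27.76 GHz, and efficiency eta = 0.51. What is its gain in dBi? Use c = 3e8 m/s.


lambda = c/f = 3e8 / 2.776e+10 = 0.01080692 m
G = eta*(pi*D/lambda)^2 = 0.51*(pi*1.76/0.01080692)^2
G = 133503.1987 (linear)
G = 10*log10(133503.1987) = 51.2549 dBi

51.2549 dBi


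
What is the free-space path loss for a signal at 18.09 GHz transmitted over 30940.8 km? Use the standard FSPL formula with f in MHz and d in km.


f = 18.09 GHz = 18090.0000 MHz
d = 30940.8 km
FSPL = 32.44 + 20*log10(18090.0000) + 20*log10(30940.8)
FSPL = 32.44 + 85.1488 + 89.8106
FSPL = 207.3994 dB

207.3994 dB


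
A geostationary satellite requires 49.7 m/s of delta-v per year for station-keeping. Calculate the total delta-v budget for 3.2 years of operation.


dV = rate * years = 49.7 * 3.2
dV = 159.0400 m/s

159.0400 m/s


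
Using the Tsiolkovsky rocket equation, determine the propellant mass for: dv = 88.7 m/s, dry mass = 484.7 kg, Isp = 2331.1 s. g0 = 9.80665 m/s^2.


ve = Isp * g0 = 2331.1 * 9.80665 = 22860.281815 m/s
mass ratio = exp(dv/ve) = exp(88.7/22860.281815) = 1.00388763
m_prop = m_dry * (mr - 1) = 484.7 * (1.00388763 - 1)
m_prop = 1.8843 kg

1.8843 kg


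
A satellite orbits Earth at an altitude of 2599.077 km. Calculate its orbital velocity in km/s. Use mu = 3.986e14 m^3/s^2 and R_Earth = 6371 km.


r = R_E + alt = 6371.0 + 2599.077 = 8970.0770 km = 8.970077e+06 m
v = sqrt(mu/r) = sqrt(3.986e14 / 8.970077e+06) = 6666.0806 m/s = 6.6661 km/s

6.6661 km/s


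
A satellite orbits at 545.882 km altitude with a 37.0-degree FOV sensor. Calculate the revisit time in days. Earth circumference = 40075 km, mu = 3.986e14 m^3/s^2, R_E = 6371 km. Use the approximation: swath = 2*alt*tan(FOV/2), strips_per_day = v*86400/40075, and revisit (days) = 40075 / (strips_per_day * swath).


swath = 2*545.882*tan(0.3228859) = 365.2991 km
v = sqrt(mu/r) = 7591.2530 m/s = 7.5913 km/s
strips/day = v*86400/40075 = 7.5913*86400/40075 = 16.3664
coverage/day = strips * swath = 16.3664 * 365.2991 = 5978.6387 km
revisit = 40075 / 5978.6387 = 6.7030 days

6.7030 days


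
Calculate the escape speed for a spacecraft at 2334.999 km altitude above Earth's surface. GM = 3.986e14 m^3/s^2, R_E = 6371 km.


r = 6371.0 + 2334.999 = 8705.9990 km = 8.705999e+06 m
v_esc = sqrt(2*mu/r) = sqrt(2*3.986e14 / 8.705999e+06)
v_esc = 9569.1715 m/s = 9.5692 km/s

9.5692 km/s


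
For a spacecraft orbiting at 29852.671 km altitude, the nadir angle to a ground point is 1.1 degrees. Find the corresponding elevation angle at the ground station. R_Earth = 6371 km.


r = R_E + alt = 36223.6710 km
Law of sines in the satellite / Earth-center / ground-point triangle:
  sin(nadir)/R_E = sin(90 + el)/r  =>  cos(el) = (r/R_E)*sin(nadir)
cos(el) = (36223.6710 / 6371.0000) * sin(1.1 deg) = 0.1091511
el = arccos(0.1091511) = 83.7336 deg
(Earth-central angle = 90 - nadir - el = 5.1664 deg)

83.7336 degrees


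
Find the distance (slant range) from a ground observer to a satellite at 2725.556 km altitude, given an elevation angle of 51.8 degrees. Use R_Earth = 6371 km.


h = 2725.556 km, el = 51.8 deg
d = -R_E*sin(el) + sqrt((R_E*sin(el))^2 + 2*R_E*h + h^2)
d = -6371.0000*sin(0.9040806) + sqrt((6371.0000*0.7858569)^2 + 2*6371.0000*2725.556 + 2725.556^2)
d = 3192.3714 km

3192.3714 km


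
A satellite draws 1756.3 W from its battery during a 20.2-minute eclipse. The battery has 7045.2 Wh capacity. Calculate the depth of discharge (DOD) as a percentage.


E_used = P * t / 60 = 1756.3 * 20.2 / 60 = 591.2877 Wh
DOD = E_used / E_total * 100 = 591.2877 / 7045.2 * 100
DOD = 8.3928 %

8.3928 %


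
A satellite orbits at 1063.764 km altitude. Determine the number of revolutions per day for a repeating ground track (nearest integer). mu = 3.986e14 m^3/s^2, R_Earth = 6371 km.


r = 7.434764e+06 m
T = 2*pi*sqrt(r^3/mu) = 6379.8725 s = 106.3312 min
revs/day = 1440 / 106.3312 = 13.5426
Rounded: 14 revolutions per day

14 revolutions per day


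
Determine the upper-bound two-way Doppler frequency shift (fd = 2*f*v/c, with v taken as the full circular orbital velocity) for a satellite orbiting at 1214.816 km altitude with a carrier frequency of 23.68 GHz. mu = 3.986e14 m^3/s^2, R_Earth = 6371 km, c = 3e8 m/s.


r = 7.585816e+06 m
v = sqrt(mu/r) = 7248.8230 m/s (worst-case radial velocity)
f = 23.68 GHz = 2.368e+10 Hz
fd = 2*f*v/c = 2*2.368e+10*7248.8230/3.0e+08
fd = 1.1443475e+06 Hz

1.1443e+06 Hz


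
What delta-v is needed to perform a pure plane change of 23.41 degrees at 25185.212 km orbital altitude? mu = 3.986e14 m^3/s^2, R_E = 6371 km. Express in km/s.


r = 31556.2120 km = 3.1556212e+07 m
V = sqrt(mu/r) = 3554.0719 m/s
di = 23.41 deg = 0.4085816 rad
dV = 2*V*sin(di/2) = 2*3554.0719*sin(0.2042908)
dV = 1442.0487 m/s = 1.4420 km/s

1.4420 km/s


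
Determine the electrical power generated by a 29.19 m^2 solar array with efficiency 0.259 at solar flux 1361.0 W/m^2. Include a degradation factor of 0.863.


P = area * eta * S * degradation
P = 29.19 * 0.259 * 1361.0 * 0.863
P = 8879.7917 W

8879.7917 W


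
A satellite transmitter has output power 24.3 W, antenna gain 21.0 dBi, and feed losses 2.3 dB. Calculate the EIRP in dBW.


Pt = 24.3 W = 13.8561 dBW
EIRP = Pt_dBW + Gt - losses = 13.8561 + 21.0 - 2.3 = 32.5561 dBW

32.5561 dBW


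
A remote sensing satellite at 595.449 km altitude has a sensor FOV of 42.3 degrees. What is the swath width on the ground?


FOV = 42.3 deg = 0.7382743 rad
swath = 2 * alt * tan(FOV/2) = 2 * 595.449 * tan(0.3691371)
swath = 2 * 595.449 * 0.3868708
swath = 460.7237 km

460.7237 km


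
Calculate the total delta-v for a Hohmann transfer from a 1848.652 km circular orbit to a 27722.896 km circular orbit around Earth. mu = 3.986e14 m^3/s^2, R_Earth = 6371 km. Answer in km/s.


r1 = 8219.6520 km = 8.219652e+06 m
r2 = 34093.8960 km = 3.4093896e+07 m
dv1 = sqrt(mu/r1)*(sqrt(2*r2/(r1+r2)) - 1) = 1876.3362 m/s
dv2 = sqrt(mu/r2)*(1 - sqrt(2*r1/(r1+r2))) = 1288.0060 m/s
total dv = |dv1| + |dv2| = 1876.3362 + 1288.0060 = 3164.3423 m/s = 3.1643 km/s

3.1643 km/s


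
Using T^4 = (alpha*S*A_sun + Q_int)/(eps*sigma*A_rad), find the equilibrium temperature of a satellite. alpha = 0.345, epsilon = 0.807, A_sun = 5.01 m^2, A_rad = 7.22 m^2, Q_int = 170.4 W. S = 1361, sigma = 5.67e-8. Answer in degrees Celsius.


Numerator = alpha*S*A_sun + Q_int = 0.345*1361*5.01 + 170.4 = 2522.8204 W
Denominator = eps*sigma*A_rad = 0.807*5.67e-8*7.22 = 3.3036482e-07 W/K^4
T^4 = 7.6364683e+09 K^4
T = 295.6127 K = 22.4627 C

22.4627 degrees Celsius


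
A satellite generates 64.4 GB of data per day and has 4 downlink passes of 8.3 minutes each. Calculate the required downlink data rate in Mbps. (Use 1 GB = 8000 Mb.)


total contact time = 4 * 8.3 * 60 = 1992.0000 s
data = 64.4 GB = 515200.0000 Mb
rate = 515200.0000 / 1992.0000 = 258.6345 Mbps

258.6345 Mbps


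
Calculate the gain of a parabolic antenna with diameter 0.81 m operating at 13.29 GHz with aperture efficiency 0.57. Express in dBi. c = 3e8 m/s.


lambda = c/f = 3e8 / 1.329e+10 = 0.02257336 m
G = eta*(pi*D/lambda)^2 = 0.57*(pi*0.81/0.02257336)^2
G = 7243.5605 (linear)
G = 10*log10(7243.5605) = 38.5995 dBi

38.5995 dBi


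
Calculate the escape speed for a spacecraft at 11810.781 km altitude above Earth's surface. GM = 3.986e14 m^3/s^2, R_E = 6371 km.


r = 6371.0 + 11810.781 = 18181.7810 km = 1.8181781e+07 m
v_esc = sqrt(2*mu/r) = sqrt(2*3.986e14 / 1.8181781e+07)
v_esc = 6621.6380 m/s = 6.6216 km/s

6.6216 km/s


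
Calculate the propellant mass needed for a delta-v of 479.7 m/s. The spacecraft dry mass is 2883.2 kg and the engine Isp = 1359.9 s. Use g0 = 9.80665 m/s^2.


ve = Isp * g0 = 1359.9 * 9.80665 = 13336.063335 m/s
mass ratio = exp(dv/ve) = exp(479.7/13336.063335) = 1.03662489
m_prop = m_dry * (mr - 1) = 2883.2 * (1.03662489 - 1)
m_prop = 105.5969 kg

105.5969 kg


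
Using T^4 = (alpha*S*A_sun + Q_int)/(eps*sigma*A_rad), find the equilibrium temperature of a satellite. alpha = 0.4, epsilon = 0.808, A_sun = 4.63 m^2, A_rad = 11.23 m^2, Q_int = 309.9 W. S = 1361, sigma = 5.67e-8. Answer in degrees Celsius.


Numerator = alpha*S*A_sun + Q_int = 0.4*1361*4.63 + 309.9 = 2830.4720 W
Denominator = eps*sigma*A_rad = 0.808*5.67e-8*11.23 = 5.1448673e-07 W/K^4
T^4 = 5.5015452e+09 K^4
T = 272.3461 K = -0.803893 C

-0.8039 degrees Celsius


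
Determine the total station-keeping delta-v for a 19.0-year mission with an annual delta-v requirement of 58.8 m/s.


dV = rate * years = 58.8 * 19.0
dV = 1117.2000 m/s

1117.2000 m/s


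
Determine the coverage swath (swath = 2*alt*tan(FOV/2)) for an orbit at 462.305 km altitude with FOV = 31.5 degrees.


FOV = 31.5 deg = 0.5497787 rad
swath = 2 * alt * tan(FOV/2) = 2 * 462.305 * tan(0.2748894)
swath = 2 * 462.305 * 0.2820292
swath = 260.7670 km

260.7670 km


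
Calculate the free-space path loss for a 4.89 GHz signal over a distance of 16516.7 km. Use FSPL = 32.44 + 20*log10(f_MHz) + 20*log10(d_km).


f = 4.89 GHz = 4890.0000 MHz
d = 16516.7 km
FSPL = 32.44 + 20*log10(4890.0000) + 20*log10(16516.7)
FSPL = 32.44 + 73.7862 + 84.3585
FSPL = 190.5846 dB

190.5846 dB


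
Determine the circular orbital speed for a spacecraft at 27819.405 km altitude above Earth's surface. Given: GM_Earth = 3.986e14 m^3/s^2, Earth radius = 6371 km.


r = R_E + alt = 6371.0 + 27819.405 = 34190.4050 km = 3.4190405e+07 m
v = sqrt(mu/r) = sqrt(3.986e14 / 3.4190405e+07) = 3414.4167 m/s = 3.4144 km/s

3.4144 km/s


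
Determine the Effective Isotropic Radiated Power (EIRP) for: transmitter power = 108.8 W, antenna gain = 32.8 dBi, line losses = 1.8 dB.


Pt = 108.8 W = 20.3663 dBW
EIRP = Pt_dBW + Gt - losses = 20.3663 + 32.8 - 1.8 = 51.3663 dBW

51.3663 dBW


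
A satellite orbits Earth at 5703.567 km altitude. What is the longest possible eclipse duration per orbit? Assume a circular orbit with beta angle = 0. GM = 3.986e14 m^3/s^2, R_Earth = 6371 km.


r = 12074.5670 km
T = 220.0733 min
Eclipse fraction = arcsin(R_E/r)/pi = arcsin(6371.0000/12074.5670)/pi
= arcsin(0.527638)/pi = 0.1769222
Eclipse duration = 0.1769222 * 220.0733 = 38.9359 min

38.9359 minutes


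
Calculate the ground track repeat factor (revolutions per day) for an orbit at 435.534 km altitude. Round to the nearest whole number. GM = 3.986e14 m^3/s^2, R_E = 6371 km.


r = 6.806534e+06 m
T = 2*pi*sqrt(r^3/mu) = 5588.5643 s = 93.1427 min
revs/day = 1440 / 93.1427 = 15.4601
Rounded: 15 revolutions per day

15 revolutions per day


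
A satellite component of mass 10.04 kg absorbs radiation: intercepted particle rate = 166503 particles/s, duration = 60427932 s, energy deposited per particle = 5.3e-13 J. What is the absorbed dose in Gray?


Total energy deposited = rate * time * E_per
  = 166503 * 60427932 * 5.3e-13 = 5.3326 J
Dose = E_total / mass = 5.3326 / 10.04
Dose = 0.5311314 Gy

0.5311 Gy


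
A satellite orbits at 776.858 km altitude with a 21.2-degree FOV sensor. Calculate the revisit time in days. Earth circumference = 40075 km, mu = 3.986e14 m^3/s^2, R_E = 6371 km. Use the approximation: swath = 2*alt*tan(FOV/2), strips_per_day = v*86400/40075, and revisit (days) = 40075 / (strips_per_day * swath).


swath = 2*776.858*tan(0.1850049) = 290.7700 km
v = sqrt(mu/r) = 7467.5938 m/s = 7.4676 km/s
strips/day = v*86400/40075 = 7.4676*86400/40075 = 16.0998
coverage/day = strips * swath = 16.0998 * 290.7700 = 4681.3441 km
revisit = 40075 / 4681.3441 = 8.5606 days

8.5606 days


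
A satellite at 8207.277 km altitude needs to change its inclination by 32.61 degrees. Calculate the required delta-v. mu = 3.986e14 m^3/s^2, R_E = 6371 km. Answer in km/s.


r = 14578.2770 km = 1.4578277e+07 m
V = sqrt(mu/r) = 5228.9628 m/s
di = 32.61 deg = 0.5691519 rad
dV = 2*V*sin(di/2) = 2*5228.9628*sin(0.2845759)
dV = 2936.0675 m/s = 2.9361 km/s

2.9361 km/s


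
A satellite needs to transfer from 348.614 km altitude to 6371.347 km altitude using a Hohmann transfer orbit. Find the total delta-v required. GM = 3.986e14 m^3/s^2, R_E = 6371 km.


r1 = 6719.6140 km = 6.719614e+06 m
r2 = 12742.3470 km = 1.2742347e+07 m
dv1 = sqrt(mu/r1)*(sqrt(2*r2/(r1+r2)) - 1) = 1111.5128 m/s
dv2 = sqrt(mu/r2)*(1 - sqrt(2*r1/(r1+r2))) = 945.2917 m/s
total dv = |dv1| + |dv2| = 1111.5128 + 945.2917 = 2056.8045 m/s = 2.0568 km/s

2.0568 km/s


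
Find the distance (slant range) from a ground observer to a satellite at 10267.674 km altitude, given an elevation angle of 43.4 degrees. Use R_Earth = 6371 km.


h = 10267.674 km, el = 43.4 deg
d = -R_E*sin(el) + sqrt((R_E*sin(el))^2 + 2*R_E*h + h^2)
d = -6371.0000*sin(0.7574729) + sqrt((6371.0000*0.6870875)^2 + 2*6371.0000*10267.674 + 10267.674^2)
d = 11604.3603 km

11604.3603 km


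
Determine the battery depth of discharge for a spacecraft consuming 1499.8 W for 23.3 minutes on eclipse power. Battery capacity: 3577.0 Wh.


E_used = P * t / 60 = 1499.8 * 23.3 / 60 = 582.4223 Wh
DOD = E_used / E_total * 100 = 582.4223 / 3577.0 * 100
DOD = 16.2824 %

16.2824 %


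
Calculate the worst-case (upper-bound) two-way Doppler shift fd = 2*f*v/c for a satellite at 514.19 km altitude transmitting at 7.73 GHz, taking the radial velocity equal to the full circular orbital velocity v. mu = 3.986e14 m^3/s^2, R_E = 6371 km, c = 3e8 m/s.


r = 6.88519e+06 m
v = sqrt(mu/r) = 7608.7039 m/s (worst-case radial velocity)
f = 7.73 GHz = 7.73e+09 Hz
fd = 2*f*v/c = 2*7.73e+09*7608.7039/3.0e+08
fd = 392101.8735 Hz

392101.8735 Hz


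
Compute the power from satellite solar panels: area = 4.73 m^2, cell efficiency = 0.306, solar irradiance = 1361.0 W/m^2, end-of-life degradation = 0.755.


P = area * eta * S * degradation
P = 4.73 * 0.306 * 1361.0 * 0.755
P = 1487.2626 W

1487.2626 W


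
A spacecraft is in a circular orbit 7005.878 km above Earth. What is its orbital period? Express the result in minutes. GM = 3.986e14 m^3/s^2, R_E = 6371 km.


r = 13376.8780 km = 1.3376878e+07 m
T = 2*pi*sqrt(r^3/mu) = 2*pi*sqrt(2.3936701e+21 / 3.986e14)
T = 15397.2574 s = 256.6210 min

256.6210 minutes


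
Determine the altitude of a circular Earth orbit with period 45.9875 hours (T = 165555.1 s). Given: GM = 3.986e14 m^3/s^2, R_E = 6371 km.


T = 165555.1 s
r = (mu*T^2/(4*pi^2))^(1/3) = (3.986e14 * 165555.1^2 / (4*pi^2))^(1/3)
r = 6.5165975e+07 m = 65165.9747 km
alt = r - R_E = 65165.9747 - 6371 = 58794.9747 km

58794.9747 km


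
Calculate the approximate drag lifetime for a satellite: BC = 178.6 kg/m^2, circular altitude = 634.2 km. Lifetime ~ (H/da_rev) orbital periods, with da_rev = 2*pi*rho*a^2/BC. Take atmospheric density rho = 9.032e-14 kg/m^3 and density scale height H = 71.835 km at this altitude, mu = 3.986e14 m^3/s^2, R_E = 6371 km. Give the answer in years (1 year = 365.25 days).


a = R_E + alt = 7005.2000 km = 7.0052e+06 m
da_rev = 2*pi*rho*a^2/BC = 2*pi*9.032e-14*(7.0052e+06)^2/178.6 = 0.155927753 m per revolution
N = H/da_rev = 71835.0000 m / 0.155927753 m = 460694.1265 revolutions
P = 2*pi*sqrt(a^3/mu) = 5835.0157 s
lifetime = N*P = 460694.1265 * 5835.0157 = 2.6881575e+09 s = 31112.9336 days
years = 31112.9336 / 365.25 = 85.1826 years

85.1826 years


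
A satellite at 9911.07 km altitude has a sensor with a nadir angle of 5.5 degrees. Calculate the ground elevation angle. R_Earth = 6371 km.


r = R_E + alt = 16282.0700 km
Law of sines in the satellite / Earth-center / ground-point triangle:
  sin(nadir)/R_E = sin(90 + el)/r  =>  cos(el) = (r/R_E)*sin(nadir)
cos(el) = (16282.0700 / 6371.0000) * sin(5.5 deg) = 0.2449486
el = arccos(0.2449486) = 75.8212 deg
(Earth-central angle = 90 - nadir - el = 8.6788 deg)

75.8212 degrees


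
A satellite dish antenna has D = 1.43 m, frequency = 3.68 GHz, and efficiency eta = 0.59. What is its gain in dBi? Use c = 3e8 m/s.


lambda = c/f = 3e8 / 3.68e+09 = 0.08152174 m
G = eta*(pi*D/lambda)^2 = 0.59*(pi*1.43/0.08152174)^2
G = 1791.7481 (linear)
G = 10*log10(1791.7481) = 32.5328 dBi

32.5328 dBi


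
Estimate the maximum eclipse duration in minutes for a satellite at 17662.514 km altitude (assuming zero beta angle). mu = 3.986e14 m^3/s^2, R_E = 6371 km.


r = 24033.5140 km
T = 617.9963 min
Eclipse fraction = arcsin(R_E/r)/pi = arcsin(6371.0000/24033.5140)/pi
= arcsin(0.2650882)/pi = 0.08540106
Eclipse duration = 0.08540106 * 617.9963 = 52.7775 min

52.7775 minutes


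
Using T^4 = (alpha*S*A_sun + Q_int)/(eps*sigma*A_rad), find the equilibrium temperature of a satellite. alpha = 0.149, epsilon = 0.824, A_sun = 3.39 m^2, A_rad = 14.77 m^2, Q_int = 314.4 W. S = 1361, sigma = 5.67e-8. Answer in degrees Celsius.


Numerator = alpha*S*A_sun + Q_int = 0.149*1361*3.39 + 314.4 = 1001.8547 W
Denominator = eps*sigma*A_rad = 0.824*5.67e-8*14.77 = 6.9006622e-07 W/K^4
T^4 = 1.451824e+09 K^4
T = 195.1994 K = -77.9506 C

-77.9506 degrees Celsius


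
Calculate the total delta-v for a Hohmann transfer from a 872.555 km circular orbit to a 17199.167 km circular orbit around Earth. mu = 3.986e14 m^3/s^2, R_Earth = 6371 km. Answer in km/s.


r1 = 7243.5550 km = 7.243555e+06 m
r2 = 23570.1670 km = 2.3570167e+07 m
dv1 = sqrt(mu/r1)*(sqrt(2*r2/(r1+r2)) - 1) = 1757.1297 m/s
dv2 = sqrt(mu/r2)*(1 - sqrt(2*r1/(r1+r2))) = 1292.6031 m/s
total dv = |dv1| + |dv2| = 1757.1297 + 1292.6031 = 3049.7328 m/s = 3.0497 km/s

3.0497 km/s


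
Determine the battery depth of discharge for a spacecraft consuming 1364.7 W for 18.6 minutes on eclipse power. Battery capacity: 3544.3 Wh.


E_used = P * t / 60 = 1364.7 * 18.6 / 60 = 423.0570 Wh
DOD = E_used / E_total * 100 = 423.0570 / 3544.3 * 100
DOD = 11.9363 %

11.9363 %


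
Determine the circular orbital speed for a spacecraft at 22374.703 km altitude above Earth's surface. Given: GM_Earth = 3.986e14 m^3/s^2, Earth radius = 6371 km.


r = R_E + alt = 6371.0 + 22374.703 = 28745.7030 km = 2.8745703e+07 m
v = sqrt(mu/r) = sqrt(3.986e14 / 2.8745703e+07) = 3723.7643 m/s = 3.7238 km/s

3.7238 km/s


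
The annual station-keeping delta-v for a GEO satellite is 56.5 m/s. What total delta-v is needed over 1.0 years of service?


dV = rate * years = 56.5 * 1.0
dV = 56.5000 m/s

56.5000 m/s


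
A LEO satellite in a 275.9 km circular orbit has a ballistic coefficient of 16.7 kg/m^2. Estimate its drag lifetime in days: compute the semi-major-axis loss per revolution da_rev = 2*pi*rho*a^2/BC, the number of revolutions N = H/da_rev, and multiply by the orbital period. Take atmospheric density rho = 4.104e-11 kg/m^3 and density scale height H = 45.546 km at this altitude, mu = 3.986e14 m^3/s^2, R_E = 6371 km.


a = R_E + alt = 6646.9000 km = 6.6469e+06 m
da_rev = 2*pi*rho*a^2/BC = 2*pi*4.104e-11*(6.6469e+06)^2/16.7 = 682.195797 m per revolution
N = H/da_rev = 45546.0000 m / 682.195797 m = 66.7638 revolutions
P = 2*pi*sqrt(a^3/mu) = 5393.1182 s
lifetime = N*P = 66.7638 * 5393.1182 = 360065.1933 s = 4.1674 days

4.1674 days


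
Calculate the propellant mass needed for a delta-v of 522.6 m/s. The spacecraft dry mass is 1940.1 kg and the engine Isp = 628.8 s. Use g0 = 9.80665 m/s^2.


ve = Isp * g0 = 628.8 * 9.80665 = 6166.421520 m/s
mass ratio = exp(dv/ve) = exp(522.6/6166.421520) = 1.08844418
m_prop = m_dry * (mr - 1) = 1940.1 * (1.08844418 - 1)
m_prop = 171.5905 kg

171.5905 kg


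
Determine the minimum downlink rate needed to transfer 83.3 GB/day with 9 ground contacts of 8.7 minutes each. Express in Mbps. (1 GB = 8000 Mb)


total contact time = 9 * 8.7 * 60 = 4698.0000 s
data = 83.3 GB = 666400.0000 Mb
rate = 666400.0000 / 4698.0000 = 141.8476 Mbps

141.8476 Mbps


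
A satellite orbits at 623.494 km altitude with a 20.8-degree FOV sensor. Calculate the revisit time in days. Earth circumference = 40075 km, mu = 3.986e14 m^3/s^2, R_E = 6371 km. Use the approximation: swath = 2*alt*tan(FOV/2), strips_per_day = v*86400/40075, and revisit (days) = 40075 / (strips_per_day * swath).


swath = 2*623.494*tan(0.1815142) = 228.8651 km
v = sqrt(mu/r) = 7549.0186 m/s = 7.5490 km/s
strips/day = v*86400/40075 = 7.5490*86400/40075 = 16.2754
coverage/day = strips * swath = 16.2754 * 228.8651 = 3724.8632 km
revisit = 40075 / 3724.8632 = 10.7588 days

10.7588 days


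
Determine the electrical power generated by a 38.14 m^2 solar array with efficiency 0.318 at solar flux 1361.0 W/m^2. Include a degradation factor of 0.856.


P = area * eta * S * degradation
P = 38.14 * 0.318 * 1361.0 * 0.856
P = 14129.9199 W

14129.9199 W


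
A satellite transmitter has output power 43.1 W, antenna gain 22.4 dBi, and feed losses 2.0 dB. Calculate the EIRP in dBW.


Pt = 43.1 W = 16.3448 dBW
EIRP = Pt_dBW + Gt - losses = 16.3448 + 22.4 - 2.0 = 36.7448 dBW

36.7448 dBW


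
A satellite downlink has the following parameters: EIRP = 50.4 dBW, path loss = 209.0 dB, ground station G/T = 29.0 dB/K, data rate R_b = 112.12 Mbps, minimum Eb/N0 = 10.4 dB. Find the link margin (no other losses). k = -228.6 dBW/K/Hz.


C/N0 = EIRP - FSPL + G/T - k = 50.4 - 209.0 + 29.0 - (-228.6)
C/N0 = 99.0000 dB-Hz
R_b = 112.12 Mbps = 1.1212e+08 bps -> 10*log10(R_b) = 80.4968 dB-Hz
Eb/N0 = C/N0 - 10*log10(R_b) = 99.0000 - 80.4968 = 18.5032 dB
Margin = Eb/N0 - Eb/N0_req = 18.5032 - 10.4 = 8.1032 dB (link closes)

8.1032 dB


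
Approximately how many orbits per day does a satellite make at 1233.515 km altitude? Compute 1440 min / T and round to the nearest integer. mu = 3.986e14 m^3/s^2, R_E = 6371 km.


r = 7.604515e+06 m
T = 2*pi*sqrt(r^3/mu) = 6599.6135 s = 109.9936 min
revs/day = 1440 / 109.9936 = 13.0917
Rounded: 13 revolutions per day

13 revolutions per day


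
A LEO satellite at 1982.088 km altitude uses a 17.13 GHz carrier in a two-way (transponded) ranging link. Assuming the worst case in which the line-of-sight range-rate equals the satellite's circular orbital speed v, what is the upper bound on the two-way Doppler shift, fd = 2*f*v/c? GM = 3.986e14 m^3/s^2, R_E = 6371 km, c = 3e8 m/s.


r = 8.353088e+06 m
v = sqrt(mu/r) = 6907.8853 m/s (worst-case radial velocity)
f = 17.13 GHz = 1.713e+10 Hz
fd = 2*f*v/c = 2*1.713e+10*6907.8853/3.0e+08
fd = 788880.5030 Hz

788880.5030 Hz


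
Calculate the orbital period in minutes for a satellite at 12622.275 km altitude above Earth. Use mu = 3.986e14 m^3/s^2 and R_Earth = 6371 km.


r = 18993.2750 km = 1.8993275e+07 m
T = 2*pi*sqrt(r^3/mu) = 2*pi*sqrt(6.8517194e+21 / 3.986e14)
T = 26050.1966 s = 434.1699 min

434.1699 minutes


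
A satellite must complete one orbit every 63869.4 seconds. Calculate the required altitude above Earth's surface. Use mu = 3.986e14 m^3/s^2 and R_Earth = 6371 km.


T = 63869.4 s
r = (mu*T^2/(4*pi^2))^(1/3) = (3.986e14 * 63869.4^2 / (4*pi^2))^(1/3)
r = 3.4534598e+07 m = 34534.5984 km
alt = r - R_E = 34534.5984 - 6371 = 28163.5984 km

28163.5984 km


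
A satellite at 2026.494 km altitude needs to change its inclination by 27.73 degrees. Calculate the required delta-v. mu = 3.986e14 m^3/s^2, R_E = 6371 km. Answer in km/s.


r = 8397.4940 km = 8.397494e+06 m
V = sqrt(mu/r) = 6889.5966 m/s
di = 27.73 deg = 0.4839798 rad
dV = 2*V*sin(di/2) = 2*6889.5966*sin(0.2419899)
dV = 3301.9773 m/s = 3.3020 km/s

3.3020 km/s


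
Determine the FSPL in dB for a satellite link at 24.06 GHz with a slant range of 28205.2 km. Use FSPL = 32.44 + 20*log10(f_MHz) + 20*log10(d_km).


f = 24.06 GHz = 24060.0000 MHz
d = 28205.2 km
FSPL = 32.44 + 20*log10(24060.0000) + 20*log10(28205.2)
FSPL = 32.44 + 87.6259 + 89.0066
FSPL = 209.0725 dB

209.0725 dB


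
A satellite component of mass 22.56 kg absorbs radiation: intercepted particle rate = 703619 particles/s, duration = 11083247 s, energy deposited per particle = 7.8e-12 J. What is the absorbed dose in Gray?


Total energy deposited = rate * time * E_per
  = 703619 * 11083247 * 7.8e-12 = 60.8274 J
Dose = E_total / mass = 60.8274 / 22.56
Dose = 2.6962 Gy

2.6962 Gy


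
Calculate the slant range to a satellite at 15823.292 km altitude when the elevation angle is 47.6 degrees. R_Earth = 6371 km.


h = 15823.292 km, el = 47.6 deg
d = -R_E*sin(el) + sqrt((R_E*sin(el))^2 + 2*R_E*h + h^2)
d = -6371.0000*sin(0.8307767) + sqrt((6371.0000*0.7384553)^2 + 2*6371.0000*15823.292 + 15823.292^2)
d = 17069.8538 km

17069.8538 km


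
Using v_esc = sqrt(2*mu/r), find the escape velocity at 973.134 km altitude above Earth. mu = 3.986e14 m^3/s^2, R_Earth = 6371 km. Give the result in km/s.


r = 6371.0 + 973.134 = 7344.1340 km = 7.344134e+06 m
v_esc = sqrt(2*mu/r) = sqrt(2*3.986e14 / 7.344134e+06)
v_esc = 10418.6956 m/s = 10.4187 km/s

10.4187 km/s


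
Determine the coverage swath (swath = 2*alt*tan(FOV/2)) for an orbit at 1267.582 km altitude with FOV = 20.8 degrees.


FOV = 20.8 deg = 0.3630285 rad
swath = 2 * alt * tan(FOV/2) = 2 * 1267.582 * tan(0.1815142)
swath = 2 * 1267.582 * 0.1835343
swath = 465.2897 km

465.2897 km


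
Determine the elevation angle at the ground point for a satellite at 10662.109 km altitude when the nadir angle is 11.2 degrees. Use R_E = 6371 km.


r = R_E + alt = 17033.1090 km
Law of sines in the satellite / Earth-center / ground-point triangle:
  sin(nadir)/R_E = sin(90 + el)/r  =>  cos(el) = (r/R_E)*sin(nadir)
cos(el) = (17033.1090 / 6371.0000) * sin(11.2 deg) = 0.5192929
el = arccos(0.5192929) = 58.7152 deg
(Earth-central angle = 90 - nadir - el = 20.0848 deg)

58.7152 degrees


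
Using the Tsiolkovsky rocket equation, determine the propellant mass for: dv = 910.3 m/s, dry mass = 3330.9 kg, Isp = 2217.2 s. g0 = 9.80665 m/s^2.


ve = Isp * g0 = 2217.2 * 9.80665 = 21743.304380 m/s
mass ratio = exp(dv/ve) = exp(910.3/21743.304380) = 1.04275449
m_prop = m_dry * (mr - 1) = 3330.9 * (1.04275449 - 1)
m_prop = 142.4109 kg

142.4109 kg


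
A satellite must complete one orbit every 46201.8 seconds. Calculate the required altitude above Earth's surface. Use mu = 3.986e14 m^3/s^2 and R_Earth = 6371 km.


T = 46201.8 s
r = (mu*T^2/(4*pi^2))^(1/3) = (3.986e14 * 46201.8^2 / (4*pi^2))^(1/3)
r = 2.7829054e+07 m = 27829.0544 km
alt = r - R_E = 27829.0544 - 6371 = 21458.0544 km

21458.0544 km


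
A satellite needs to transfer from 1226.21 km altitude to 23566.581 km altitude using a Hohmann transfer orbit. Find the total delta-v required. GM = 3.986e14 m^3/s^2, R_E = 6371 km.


r1 = 7597.2100 km = 7.59721e+06 m
r2 = 29937.5810 km = 2.9937581e+07 m
dv1 = sqrt(mu/r1)*(sqrt(2*r2/(r1+r2)) - 1) = 1905.0735 m/s
dv2 = sqrt(mu/r2)*(1 - sqrt(2*r1/(r1+r2))) = 1327.2969 m/s
total dv = |dv1| + |dv2| = 1905.0735 + 1327.2969 = 3232.3704 m/s = 3.2324 km/s

3.2324 km/s


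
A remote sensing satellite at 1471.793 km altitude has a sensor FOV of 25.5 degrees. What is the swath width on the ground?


FOV = 25.5 deg = 0.445059 rad
swath = 2 * alt * tan(FOV/2) = 2 * 1471.793 * tan(0.2225295)
swath = 2 * 1471.793 * 0.2262769
swath = 666.0655 km

666.0655 km


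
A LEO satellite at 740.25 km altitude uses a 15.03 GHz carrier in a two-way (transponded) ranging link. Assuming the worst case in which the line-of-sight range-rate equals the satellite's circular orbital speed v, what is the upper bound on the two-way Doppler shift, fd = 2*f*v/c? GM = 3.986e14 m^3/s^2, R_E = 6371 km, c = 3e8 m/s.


r = 7.11125e+06 m
v = sqrt(mu/r) = 7486.7904 m/s (worst-case radial velocity)
f = 15.03 GHz = 1.503e+10 Hz
fd = 2*f*v/c = 2*1.503e+10*7486.7904/3.0e+08
fd = 750176.3963 Hz

750176.3963 Hz


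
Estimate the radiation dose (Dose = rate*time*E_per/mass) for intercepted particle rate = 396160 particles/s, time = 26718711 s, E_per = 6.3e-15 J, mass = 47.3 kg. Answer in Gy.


Total energy deposited = rate * time * E_per
  = 396160 * 26718711 * 6.3e-15 = 0.06668477 J
Dose = E_total / mass = 0.06668477 / 47.3
Dose = 0.001409826 Gy

0.0014 Gy


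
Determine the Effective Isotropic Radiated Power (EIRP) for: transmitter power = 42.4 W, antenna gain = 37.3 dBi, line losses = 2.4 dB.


Pt = 42.4 W = 16.2737 dBW
EIRP = Pt_dBW + Gt - losses = 16.2737 + 37.3 - 2.4 = 51.1737 dBW

51.1737 dBW


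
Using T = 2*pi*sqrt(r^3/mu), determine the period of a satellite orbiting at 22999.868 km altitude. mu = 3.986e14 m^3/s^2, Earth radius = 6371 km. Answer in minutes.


r = 29370.8680 km = 2.9370868e+07 m
T = 2*pi*sqrt(r^3/mu) = 2*pi*sqrt(2.5336717e+22 / 3.986e14)
T = 50094.0787 s = 834.9013 min

834.9013 minutes


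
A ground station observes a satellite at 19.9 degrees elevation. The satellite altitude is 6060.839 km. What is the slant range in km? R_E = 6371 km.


h = 6060.839 km, el = 19.9 deg
d = -R_E*sin(el) + sqrt((R_E*sin(el))^2 + 2*R_E*h + h^2)
d = -6371.0000*sin(0.3473205) + sqrt((6371.0000*0.3403796)^2 + 2*6371.0000*6060.839 + 6060.839^2)
d = 8724.7253 km

8724.7253 km


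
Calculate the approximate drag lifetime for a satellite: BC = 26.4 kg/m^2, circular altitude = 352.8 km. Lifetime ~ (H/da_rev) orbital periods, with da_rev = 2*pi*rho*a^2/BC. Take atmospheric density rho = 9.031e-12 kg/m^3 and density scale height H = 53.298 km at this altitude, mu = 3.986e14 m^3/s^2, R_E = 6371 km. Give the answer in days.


a = R_E + alt = 6723.8000 km = 6.7238e+06 m
da_rev = 2*pi*rho*a^2/BC = 2*pi*9.031e-12*(6.7238e+06)^2/26.4 = 97.172048 m per revolution
N = H/da_rev = 53298.0000 m / 97.172048 m = 548.4911 revolutions
P = 2*pi*sqrt(a^3/mu) = 5486.9803 s
lifetime = N*P = 548.4911 * 5486.9803 = 3.0095597e+06 s = 34.8329 days

34.8329 days


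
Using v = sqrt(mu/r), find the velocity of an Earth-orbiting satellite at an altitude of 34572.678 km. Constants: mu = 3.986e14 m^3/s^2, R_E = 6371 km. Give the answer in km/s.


r = R_E + alt = 6371.0 + 34572.678 = 40943.6780 km = 4.0943678e+07 m
v = sqrt(mu/r) = sqrt(3.986e14 / 4.0943678e+07) = 3120.1482 m/s = 3.1201 km/s

3.1201 km/s


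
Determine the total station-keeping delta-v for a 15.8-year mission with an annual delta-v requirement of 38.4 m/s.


dV = rate * years = 38.4 * 15.8
dV = 606.7200 m/s

606.7200 m/s


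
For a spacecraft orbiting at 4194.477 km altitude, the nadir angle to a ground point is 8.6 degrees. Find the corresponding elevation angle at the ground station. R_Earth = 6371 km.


r = R_E + alt = 10565.4770 km
Law of sines in the satellite / Earth-center / ground-point triangle:
  sin(nadir)/R_E = sin(90 + el)/r  =>  cos(el) = (r/R_E)*sin(nadir)
cos(el) = (10565.4770 / 6371.0000) * sin(8.6 deg) = 0.247985
el = arccos(0.247985) = 75.6417 deg
(Earth-central angle = 90 - nadir - el = 5.7583 deg)

75.6417 degrees


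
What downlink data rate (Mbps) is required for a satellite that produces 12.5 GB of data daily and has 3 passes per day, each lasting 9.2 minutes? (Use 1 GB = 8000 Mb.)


total contact time = 3 * 9.2 * 60 = 1656.0000 s
data = 12.5 GB = 100000.0000 Mb
rate = 100000.0000 / 1656.0000 = 60.3865 Mbps

60.3865 Mbps
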